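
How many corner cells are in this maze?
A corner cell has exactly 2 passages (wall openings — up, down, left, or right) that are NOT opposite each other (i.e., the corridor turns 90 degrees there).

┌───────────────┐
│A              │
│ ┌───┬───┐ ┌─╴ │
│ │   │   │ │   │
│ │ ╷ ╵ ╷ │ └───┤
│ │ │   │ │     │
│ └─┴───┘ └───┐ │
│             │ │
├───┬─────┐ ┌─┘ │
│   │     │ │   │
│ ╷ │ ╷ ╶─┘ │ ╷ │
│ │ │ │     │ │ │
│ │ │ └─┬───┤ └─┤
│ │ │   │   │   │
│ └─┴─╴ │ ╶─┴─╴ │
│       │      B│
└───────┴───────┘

Counting corner cells (2 non-opposite passages):
Total corners: 27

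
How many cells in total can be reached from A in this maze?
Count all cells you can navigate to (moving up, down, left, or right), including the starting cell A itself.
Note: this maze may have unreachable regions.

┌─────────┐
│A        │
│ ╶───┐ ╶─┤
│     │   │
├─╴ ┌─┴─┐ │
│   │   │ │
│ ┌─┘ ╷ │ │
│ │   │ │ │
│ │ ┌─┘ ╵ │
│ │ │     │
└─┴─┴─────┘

Using BFS/flood-fill to find all reachable cells from A:
Maze size: 5 × 5 = 25 total cells
All cells are reachable — the maze is fully connected.
Reachable cells: 25

Reachable region (· marks reachable cells):

┌─────────┐
│A · · · ·│
│ ╶───┐ ╶─┤
│· · ·│· ·│
├─╴ ┌─┴─┐ │
│· ·│· ·│·│
│ ┌─┘ ╷ │ │
│·│· ·│·│·│
│ │ ┌─┘ ╵ │
│·│·│· · ·│
└─┴─┴─────┘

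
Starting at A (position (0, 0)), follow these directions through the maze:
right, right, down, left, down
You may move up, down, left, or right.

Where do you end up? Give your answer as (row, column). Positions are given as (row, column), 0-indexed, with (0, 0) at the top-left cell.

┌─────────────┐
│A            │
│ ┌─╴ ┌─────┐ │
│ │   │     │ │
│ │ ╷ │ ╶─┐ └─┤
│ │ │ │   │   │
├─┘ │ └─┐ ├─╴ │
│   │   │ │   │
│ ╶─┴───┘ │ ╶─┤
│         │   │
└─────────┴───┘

Following directions step by step:
Start: (0, 0)
  right: (0, 0) → (0, 1)
  right: (0, 1) → (0, 2)
  down: (0, 2) → (1, 2)
  left: (1, 2) → (1, 1)
  down: (1, 1) → (2, 1)
Final position: (2, 1)

Path taken:

┌─────────────┐
│A → ↓        │
│ ┌─╴ ┌─────┐ │
│ │↓ ↲│     │ │
│ │ ╷ │ ╶─┐ └─┤
│ │B│ │   │   │
├─┘ │ └─┐ ├─╴ │
│   │   │ │   │
│ ╶─┴───┘ │ ╶─┤
│         │   │
└─────────┴───┘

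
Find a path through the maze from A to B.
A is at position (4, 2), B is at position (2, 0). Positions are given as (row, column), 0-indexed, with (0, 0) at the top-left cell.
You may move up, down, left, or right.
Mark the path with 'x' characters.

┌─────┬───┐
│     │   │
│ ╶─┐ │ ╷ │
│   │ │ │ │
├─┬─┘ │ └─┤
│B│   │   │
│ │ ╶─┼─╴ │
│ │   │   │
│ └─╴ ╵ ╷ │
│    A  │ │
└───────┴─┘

Finding the shortest path from (4, 2) to (2, 0):
Path length: 4 steps
Directions: left → left → up → up

Solution:

┌─────┬───┐
│     │   │
│ ╶─┐ │ ╷ │
│   │ │ │ │
├─┬─┘ │ └─┤
│B│   │   │
│ │ ╶─┼─╴ │
│x│   │   │
│ └─╴ ╵ ╷ │
│x x A  │ │
└───────┴─┘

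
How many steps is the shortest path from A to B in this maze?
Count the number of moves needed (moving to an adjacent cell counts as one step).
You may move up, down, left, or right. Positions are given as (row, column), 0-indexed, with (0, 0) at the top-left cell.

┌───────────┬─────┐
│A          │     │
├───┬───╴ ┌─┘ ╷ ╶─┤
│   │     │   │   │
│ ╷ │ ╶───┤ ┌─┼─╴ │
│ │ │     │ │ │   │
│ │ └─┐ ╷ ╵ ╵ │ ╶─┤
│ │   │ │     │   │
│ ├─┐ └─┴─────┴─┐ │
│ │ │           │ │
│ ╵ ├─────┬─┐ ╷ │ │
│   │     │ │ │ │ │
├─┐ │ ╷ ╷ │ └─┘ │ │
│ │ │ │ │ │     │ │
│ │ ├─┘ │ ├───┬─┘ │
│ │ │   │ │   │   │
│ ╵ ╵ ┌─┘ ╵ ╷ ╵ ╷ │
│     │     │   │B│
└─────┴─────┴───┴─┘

Using BFS to find shortest path:
Start: (0, 0), End: (8, 8)
Path found:
(0,0) → (0,1) → (0,2) → (0,3) → (0,4) → (1,4) → (1,3) → (1,2) → (2,2) → (2,3) → (2,4) → (3,4) → (3,5) → (2,5) → (1,5) → (1,6) → (0,6) → (0,7) → (1,7) → (1,8) → (2,8) → (2,7) → (3,7) → (3,8) → (4,8) → (5,8) → (6,8) → (7,8) → (8,8)
Number of steps: 28

Solution:

┌───────────┬─────┐
│A → → → ↓  │↱ ↓  │
├───┬───╴ ┌─┘ ╷ ╶─┤
│   │↓ ← ↲│↱ ↑│↳ ↓│
│ ╷ │ ╶───┤ ┌─┼─╴ │
│ │ │↳ → ↓│↑│ │↓ ↲│
│ │ └─┐ ╷ ╵ ╵ │ ╶─┤
│ │   │ │↳ ↑  │↳ ↓│
│ ├─┐ └─┴─────┴─┐ │
│ │ │           │↓│
│ ╵ ├─────┬─┐ ╷ │ │
│   │     │ │ │ │↓│
├─┐ │ ╷ ╷ │ └─┘ │ │
│ │ │ │ │ │     │↓│
│ │ ├─┘ │ ├───┬─┘ │
│ │ │   │ │   │  ↓│
│ ╵ ╵ ┌─┘ ╵ ╷ ╵ ╷ │
│     │     │   │B│
└─────┴─────┴───┴─┘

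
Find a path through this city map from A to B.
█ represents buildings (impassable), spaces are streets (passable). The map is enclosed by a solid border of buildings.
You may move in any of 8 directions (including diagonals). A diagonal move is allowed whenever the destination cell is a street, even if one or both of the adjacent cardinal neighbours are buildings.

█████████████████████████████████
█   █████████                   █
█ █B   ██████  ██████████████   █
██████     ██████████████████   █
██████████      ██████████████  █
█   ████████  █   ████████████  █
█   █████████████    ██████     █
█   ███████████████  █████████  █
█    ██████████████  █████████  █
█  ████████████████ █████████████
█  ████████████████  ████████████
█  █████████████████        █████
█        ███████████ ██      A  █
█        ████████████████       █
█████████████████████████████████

Finding the shortest path from A to B:
Movement: 8-directional
Path length: 28 steps
Directions: left → left → left → left → left → left → up-left → left → up-left → up-left → up → up → up-left → left → up-left → left → up-left → left → left → left → left → up-left → left → left → left → up-left → left → left

Solution:

█████████████████████████████████
█   █████████                   █
█ █B←← ██████  ██████████████   █
██████↖←←← ██████████████████   █
██████████↖←←←← ██████████████  █
█   ████████  █↖← ████████████  █
█   █████████████↖←  ██████     █
█   ███████████████↖ █████████  █
█    ██████████████↑ █████████  █
█  ████████████████↑█████████████
█  ████████████████ ↖████████████
█  █████████████████ ↖←     █████
█        ███████████ ██↖←←←←←A  █
█        ████████████████       █
█████████████████████████████████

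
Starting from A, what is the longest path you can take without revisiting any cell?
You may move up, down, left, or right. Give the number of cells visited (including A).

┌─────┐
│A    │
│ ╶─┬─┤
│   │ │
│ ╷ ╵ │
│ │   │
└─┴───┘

Finding longest simple path using DFS:
Start: (0, 0)
Longest path visits 6 cells
Path: A → down → right → down → right → up

Solution:

┌─────┐
│A    │
│ ╶─┬─┤
│↳ ↓│B│
│ ╷ ╵ │
│ │↳ ↑│
└─┴───┘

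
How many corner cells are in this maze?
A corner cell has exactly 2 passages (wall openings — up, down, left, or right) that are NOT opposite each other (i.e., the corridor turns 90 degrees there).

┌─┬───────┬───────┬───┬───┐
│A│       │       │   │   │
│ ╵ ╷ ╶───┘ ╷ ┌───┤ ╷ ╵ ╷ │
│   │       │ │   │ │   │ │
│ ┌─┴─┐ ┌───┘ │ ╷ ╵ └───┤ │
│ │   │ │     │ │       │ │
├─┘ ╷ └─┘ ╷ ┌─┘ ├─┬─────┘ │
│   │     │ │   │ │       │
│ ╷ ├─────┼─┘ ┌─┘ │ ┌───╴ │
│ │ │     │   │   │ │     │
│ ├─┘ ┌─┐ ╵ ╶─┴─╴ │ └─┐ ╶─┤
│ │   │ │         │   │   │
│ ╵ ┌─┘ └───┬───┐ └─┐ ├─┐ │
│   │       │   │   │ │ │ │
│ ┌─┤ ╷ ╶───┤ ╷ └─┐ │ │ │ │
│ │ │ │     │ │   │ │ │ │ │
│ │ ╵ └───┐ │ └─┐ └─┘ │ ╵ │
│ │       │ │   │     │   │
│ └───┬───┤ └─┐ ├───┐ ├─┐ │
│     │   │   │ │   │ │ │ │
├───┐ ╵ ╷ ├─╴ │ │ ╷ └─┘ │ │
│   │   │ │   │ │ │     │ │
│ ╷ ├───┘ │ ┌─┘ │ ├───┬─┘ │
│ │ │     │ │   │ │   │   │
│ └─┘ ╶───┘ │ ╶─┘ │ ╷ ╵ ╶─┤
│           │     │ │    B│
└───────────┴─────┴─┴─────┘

Counting corner cells (2 non-opposite passages):
Total corners: 80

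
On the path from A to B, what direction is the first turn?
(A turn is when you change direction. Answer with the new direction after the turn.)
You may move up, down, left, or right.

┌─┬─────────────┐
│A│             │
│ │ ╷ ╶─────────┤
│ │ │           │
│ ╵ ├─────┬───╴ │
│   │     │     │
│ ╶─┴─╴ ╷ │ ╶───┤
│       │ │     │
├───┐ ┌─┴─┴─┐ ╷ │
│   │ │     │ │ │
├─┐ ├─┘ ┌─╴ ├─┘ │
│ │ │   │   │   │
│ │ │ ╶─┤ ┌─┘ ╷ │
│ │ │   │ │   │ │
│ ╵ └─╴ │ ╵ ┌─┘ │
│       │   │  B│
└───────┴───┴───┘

Directions: down, down, right, up, up, right, down, right, right, right, right, right, down, left, left, down, right, right, down, down, down, down
First turn direction: right

Solution:

┌─┬─────────────┐
│A│↱ ↓          │
│ │ ╷ ╶─────────┤
│↓│↑│↳ → → → → ↓│
│ ╵ ├─────┬───╴ │
│↳ ↑│     │↓ ← ↲│
│ ╶─┴─╴ ╷ │ ╶───┤
│       │ │↳ → ↓│
├───┐ ┌─┴─┴─┐ ╷ │
│   │ │     │ │↓│
├─┐ ├─┘ ┌─╴ ├─┘ │
│ │ │   │   │  ↓│
│ │ │ ╶─┤ ┌─┘ ╷ │
│ │ │   │ │   │↓│
│ ╵ └─╴ │ ╵ ┌─┘ │
│       │   │  B│
└───────┴───┴───┘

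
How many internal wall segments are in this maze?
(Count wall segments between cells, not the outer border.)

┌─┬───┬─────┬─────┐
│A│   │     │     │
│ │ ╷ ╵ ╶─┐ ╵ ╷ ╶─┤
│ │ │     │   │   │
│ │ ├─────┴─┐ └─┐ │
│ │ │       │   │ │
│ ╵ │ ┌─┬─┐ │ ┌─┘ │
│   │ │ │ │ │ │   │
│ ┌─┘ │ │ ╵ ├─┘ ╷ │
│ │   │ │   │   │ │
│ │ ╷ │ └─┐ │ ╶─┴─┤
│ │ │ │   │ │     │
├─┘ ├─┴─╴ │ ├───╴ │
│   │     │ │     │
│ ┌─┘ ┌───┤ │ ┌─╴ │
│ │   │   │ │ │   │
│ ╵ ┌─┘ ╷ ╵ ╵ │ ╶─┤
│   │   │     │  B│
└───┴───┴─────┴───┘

Counting internal wall segments:
Total internal walls: 64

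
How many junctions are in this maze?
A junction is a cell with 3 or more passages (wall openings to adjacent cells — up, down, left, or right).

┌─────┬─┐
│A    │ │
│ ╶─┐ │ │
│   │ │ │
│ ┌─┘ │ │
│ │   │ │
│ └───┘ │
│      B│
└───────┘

Checking each cell for number of passages:

Junctions found (3+ passages):
  (1, 0): 3 passages
Total junctions: 1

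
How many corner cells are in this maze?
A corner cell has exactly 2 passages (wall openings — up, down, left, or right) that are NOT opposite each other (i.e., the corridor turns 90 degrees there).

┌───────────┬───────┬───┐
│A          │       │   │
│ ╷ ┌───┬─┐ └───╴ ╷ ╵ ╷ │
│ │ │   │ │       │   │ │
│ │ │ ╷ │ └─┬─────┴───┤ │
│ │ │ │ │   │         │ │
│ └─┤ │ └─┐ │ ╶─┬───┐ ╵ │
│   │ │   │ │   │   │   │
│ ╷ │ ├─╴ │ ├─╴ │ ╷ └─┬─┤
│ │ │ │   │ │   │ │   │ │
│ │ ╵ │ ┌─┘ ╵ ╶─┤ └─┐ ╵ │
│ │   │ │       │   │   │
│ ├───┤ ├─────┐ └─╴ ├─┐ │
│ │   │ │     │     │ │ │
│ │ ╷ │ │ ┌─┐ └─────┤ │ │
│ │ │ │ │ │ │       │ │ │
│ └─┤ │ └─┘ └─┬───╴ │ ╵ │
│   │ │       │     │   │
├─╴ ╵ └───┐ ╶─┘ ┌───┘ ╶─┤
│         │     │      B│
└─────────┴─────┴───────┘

Counting corner cells (2 non-opposite passages):
Total corners: 52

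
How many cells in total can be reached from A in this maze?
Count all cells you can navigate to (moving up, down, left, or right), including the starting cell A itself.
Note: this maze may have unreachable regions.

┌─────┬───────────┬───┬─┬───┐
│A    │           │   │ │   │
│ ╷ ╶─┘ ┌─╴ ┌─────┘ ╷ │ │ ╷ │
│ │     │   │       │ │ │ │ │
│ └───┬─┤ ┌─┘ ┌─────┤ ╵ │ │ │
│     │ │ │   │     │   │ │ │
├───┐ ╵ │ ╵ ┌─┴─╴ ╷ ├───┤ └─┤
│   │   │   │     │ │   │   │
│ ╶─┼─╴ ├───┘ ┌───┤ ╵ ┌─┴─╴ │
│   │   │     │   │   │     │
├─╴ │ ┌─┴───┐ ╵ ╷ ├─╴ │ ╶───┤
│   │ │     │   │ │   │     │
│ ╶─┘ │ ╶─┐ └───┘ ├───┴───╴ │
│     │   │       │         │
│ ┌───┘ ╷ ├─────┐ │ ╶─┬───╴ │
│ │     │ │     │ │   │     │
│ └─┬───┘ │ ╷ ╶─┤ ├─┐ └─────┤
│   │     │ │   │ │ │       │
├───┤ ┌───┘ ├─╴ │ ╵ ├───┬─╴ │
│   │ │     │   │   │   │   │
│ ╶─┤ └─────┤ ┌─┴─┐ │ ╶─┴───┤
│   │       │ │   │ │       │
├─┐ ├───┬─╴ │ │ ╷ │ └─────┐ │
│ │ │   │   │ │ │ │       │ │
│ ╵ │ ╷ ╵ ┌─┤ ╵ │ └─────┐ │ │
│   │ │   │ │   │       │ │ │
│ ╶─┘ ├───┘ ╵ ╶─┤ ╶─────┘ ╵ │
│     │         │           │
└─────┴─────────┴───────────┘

Using BFS/flood-fill to find all reachable cells from A:
Maze size: 14 × 14 = 196 total cells
144 cell(s) are walled off and cannot be reached from A.
Reachable cells: 52

Reachable region (· marks reachable cells):

┌─────┬───────────┬───┬─┬───┐
│A · ·│· · · · · ·│· ·│·│   │
│ ╷ ╶─┘ ┌─╴ ┌─────┘ ╷ │ │ ╷ │
│·│· · ·│· ·│· · · ·│·│·│ │ │
│ └───┬─┤ ┌─┘ ┌─────┤ ╵ │ │ │
│· · ·│·│·│· ·│     │· ·│ │ │
├───┐ ╵ │ ╵ ┌─┴─╴ ╷ ├───┤ └─┤
│· ·│· ·│· ·│     │ │   │   │
│ ╶─┼─╴ ├───┘ ┌───┤ ╵ ┌─┴─╴ │
│· ·│· ·│     │   │   │     │
├─╴ │ ┌─┴───┐ ╵ ╷ ├─╴ │ ╶───┤
│· ·│·│     │   │ │   │     │
│ ╶─┘ │ ╶─┐ └───┘ ├───┴───╴ │
│· · ·│   │       │         │
│ ┌───┘ ╷ ├─────┐ │ ╶─┬───╴ │
│·│     │ │     │ │   │     │
│ └─┬───┘ │ ╷ ╶─┤ ├─┐ └─────┤
│· ·│     │ │   │ │ │       │
├───┤ ┌───┘ ├─╴ │ ╵ ├───┬─╴ │
│   │ │     │   │   │   │   │
│ ╶─┤ └─────┤ ┌─┴─┐ │ ╶─┴───┤
│   │       │ │   │ │       │
├─┐ ├───┬─╴ │ │ ╷ │ └─────┐ │
│ │ │   │   │ │ │ │       │ │
│ ╵ │ ╷ ╵ ┌─┤ ╵ │ └─────┐ │ │
│   │ │   │ │   │       │ │ │
│ ╶─┘ ├───┘ ╵ ╶─┤ ╶─────┘ ╵ │
│     │         │           │
└─────┴─────────┴───────────┘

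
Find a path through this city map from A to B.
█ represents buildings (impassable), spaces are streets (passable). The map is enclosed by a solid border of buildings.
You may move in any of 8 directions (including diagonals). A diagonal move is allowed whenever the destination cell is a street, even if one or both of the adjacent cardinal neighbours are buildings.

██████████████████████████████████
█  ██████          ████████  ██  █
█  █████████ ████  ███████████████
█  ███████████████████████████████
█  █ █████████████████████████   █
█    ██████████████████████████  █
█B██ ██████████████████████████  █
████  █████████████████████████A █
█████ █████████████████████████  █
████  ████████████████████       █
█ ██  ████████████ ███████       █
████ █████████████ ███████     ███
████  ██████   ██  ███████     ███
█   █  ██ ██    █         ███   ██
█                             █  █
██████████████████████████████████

Finding the shortest path from A to B:
Movement: 8-directional
Path length: 36 steps
Directions: down → down-left → left → down-left → down-left → down-left → down-left → left → left → left → left → left → left → left → left → down-left → left → left → left → left → left → left → left → left → left → up-left → up-left → up-left → up → up → up-right → up → up-left → up-left → left → down-left

Solution:

██████████████████████████████████
█  ██████          ████████  ██  █
█  █████████ ████  ███████████████
█  ███████████████████████████████
█  █ █████████████████████████   █
█ ↙← ██████████████████████████  █
█B██↖██████████████████████████  █
████ ↖█████████████████████████A █
█████↑█████████████████████████↙ █
████↗ ████████████████████   ↙←  █
█ ██↑ ████████████ ███████  ↙    █
████↑█████████████ ███████ ↙   ███
████ ↖██████   ██  ███████↙    ███
█   █ ↖██ ██    █↙←←←←←←←←███   ██
█      ↖←←←←←←←←←             █  █
██████████████████████████████████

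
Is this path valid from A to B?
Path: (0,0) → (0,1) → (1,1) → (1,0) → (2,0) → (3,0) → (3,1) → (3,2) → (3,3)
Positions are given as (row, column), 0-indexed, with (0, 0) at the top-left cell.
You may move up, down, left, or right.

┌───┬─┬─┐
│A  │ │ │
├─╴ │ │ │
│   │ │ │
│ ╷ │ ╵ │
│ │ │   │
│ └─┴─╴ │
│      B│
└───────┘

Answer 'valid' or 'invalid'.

Checking path validity:
Result: All consecutive moves are passable.

valid

Correct solution:

┌───┬─┬─┐
│A ↓│ │ │
├─╴ │ │ │
│↓ ↲│ │ │
│ ╷ │ ╵ │
│↓│ │   │
│ └─┴─╴ │
│↳ → → B│
└───────┘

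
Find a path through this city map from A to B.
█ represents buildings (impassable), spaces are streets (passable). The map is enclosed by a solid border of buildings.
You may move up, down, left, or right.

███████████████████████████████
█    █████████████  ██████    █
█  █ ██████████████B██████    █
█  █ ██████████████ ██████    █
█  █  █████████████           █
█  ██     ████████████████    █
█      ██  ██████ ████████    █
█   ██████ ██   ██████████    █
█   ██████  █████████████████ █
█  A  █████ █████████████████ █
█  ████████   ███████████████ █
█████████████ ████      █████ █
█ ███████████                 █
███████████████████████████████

Finding the shortest path from A to B:
Movement: cardinal only
Path length: 57 steps
Directions: up → up → up → right → right → up → right → right → right → right → down → right → down → down → right → down → down → right → right → down → down → right → right → right → right → right → right → right → right → right → right → right → right → right → right → right → right → up → up → up → up → up → up → up → up → left → left → left → left → left → left → left → left → left → left → up → up

Solution:

███████████████████████████████
█    █████████████  ██████    █
█  █ ██████████████B██████    █
█  █ ██████████████↑██████    █
█  █  █████████████↑←←←←←←←←←↰█
█  ██↱→→→↓████████████████   ↑█
█  ↱→↑ ██↳↓██████ ████████   ↑█
█  ↑██████↓██   ██████████   ↑█
█  ↑██████↳↓█████████████████↑█
█  A  █████↓█████████████████↑█
█  ████████↳→↓███████████████↑█
█████████████↓████      █████↑█
█ ███████████↳→→→→→→→→→→→→→→→↑█
███████████████████████████████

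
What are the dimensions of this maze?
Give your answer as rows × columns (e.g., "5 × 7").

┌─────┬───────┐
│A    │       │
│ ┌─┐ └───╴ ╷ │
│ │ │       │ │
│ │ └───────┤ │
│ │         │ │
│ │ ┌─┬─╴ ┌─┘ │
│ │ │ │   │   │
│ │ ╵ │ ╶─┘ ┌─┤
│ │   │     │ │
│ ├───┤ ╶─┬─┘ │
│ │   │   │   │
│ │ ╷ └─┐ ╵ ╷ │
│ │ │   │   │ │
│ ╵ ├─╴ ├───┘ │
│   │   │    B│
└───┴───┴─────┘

Counting the maze dimensions:
Rows (vertical): 8
Columns (horizontal): 7
Dimensions: 8 × 7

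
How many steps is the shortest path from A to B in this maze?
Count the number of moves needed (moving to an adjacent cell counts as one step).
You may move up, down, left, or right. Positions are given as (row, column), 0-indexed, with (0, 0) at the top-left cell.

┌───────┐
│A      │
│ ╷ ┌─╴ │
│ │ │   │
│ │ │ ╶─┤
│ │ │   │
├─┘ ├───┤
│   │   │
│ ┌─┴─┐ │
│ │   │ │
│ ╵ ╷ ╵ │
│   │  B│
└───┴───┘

Using BFS to find shortest path:
Start: (0, 0), End: (5, 3)
Path found:
(0,0) → (0,1) → (1,1) → (2,1) → (3,1) → (3,0) → (4,0) → (5,0) → (5,1) → (4,1) → (4,2) → (5,2) → (5,3)
Number of steps: 12

Solution:

┌───────┐
│A ↓    │
│ ╷ ┌─╴ │
│ │↓│   │
│ │ │ ╶─┤
│ │↓│   │
├─┘ ├───┤
│↓ ↲│   │
│ ┌─┴─┐ │
│↓│↱ ↓│ │
│ ╵ ╷ ╵ │
│↳ ↑│↳ B│
└───┴───┘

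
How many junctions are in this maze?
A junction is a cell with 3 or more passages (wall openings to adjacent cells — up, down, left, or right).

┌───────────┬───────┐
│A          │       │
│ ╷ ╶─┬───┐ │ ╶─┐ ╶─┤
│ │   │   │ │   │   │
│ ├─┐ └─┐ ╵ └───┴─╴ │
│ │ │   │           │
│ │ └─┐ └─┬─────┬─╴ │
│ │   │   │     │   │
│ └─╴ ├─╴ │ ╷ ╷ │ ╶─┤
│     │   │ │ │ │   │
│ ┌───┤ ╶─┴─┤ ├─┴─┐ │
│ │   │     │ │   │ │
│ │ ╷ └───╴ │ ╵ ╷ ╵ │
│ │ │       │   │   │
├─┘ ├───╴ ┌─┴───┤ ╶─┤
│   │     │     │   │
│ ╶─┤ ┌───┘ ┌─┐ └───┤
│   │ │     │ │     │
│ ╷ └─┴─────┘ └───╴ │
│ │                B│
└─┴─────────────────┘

Checking each cell for number of passages:

Junctions found (3+ passages):
  (0, 1): 3 passages
  (0, 8): 3 passages
  (2, 5): 3 passages
  (2, 9): 3 passages
  (3, 6): 3 passages
  (4, 0): 3 passages
  (6, 4): 3 passages
  (6, 8): 3 passages
  (8, 0): 3 passages
  (9, 6): 3 passages
Total junctions: 10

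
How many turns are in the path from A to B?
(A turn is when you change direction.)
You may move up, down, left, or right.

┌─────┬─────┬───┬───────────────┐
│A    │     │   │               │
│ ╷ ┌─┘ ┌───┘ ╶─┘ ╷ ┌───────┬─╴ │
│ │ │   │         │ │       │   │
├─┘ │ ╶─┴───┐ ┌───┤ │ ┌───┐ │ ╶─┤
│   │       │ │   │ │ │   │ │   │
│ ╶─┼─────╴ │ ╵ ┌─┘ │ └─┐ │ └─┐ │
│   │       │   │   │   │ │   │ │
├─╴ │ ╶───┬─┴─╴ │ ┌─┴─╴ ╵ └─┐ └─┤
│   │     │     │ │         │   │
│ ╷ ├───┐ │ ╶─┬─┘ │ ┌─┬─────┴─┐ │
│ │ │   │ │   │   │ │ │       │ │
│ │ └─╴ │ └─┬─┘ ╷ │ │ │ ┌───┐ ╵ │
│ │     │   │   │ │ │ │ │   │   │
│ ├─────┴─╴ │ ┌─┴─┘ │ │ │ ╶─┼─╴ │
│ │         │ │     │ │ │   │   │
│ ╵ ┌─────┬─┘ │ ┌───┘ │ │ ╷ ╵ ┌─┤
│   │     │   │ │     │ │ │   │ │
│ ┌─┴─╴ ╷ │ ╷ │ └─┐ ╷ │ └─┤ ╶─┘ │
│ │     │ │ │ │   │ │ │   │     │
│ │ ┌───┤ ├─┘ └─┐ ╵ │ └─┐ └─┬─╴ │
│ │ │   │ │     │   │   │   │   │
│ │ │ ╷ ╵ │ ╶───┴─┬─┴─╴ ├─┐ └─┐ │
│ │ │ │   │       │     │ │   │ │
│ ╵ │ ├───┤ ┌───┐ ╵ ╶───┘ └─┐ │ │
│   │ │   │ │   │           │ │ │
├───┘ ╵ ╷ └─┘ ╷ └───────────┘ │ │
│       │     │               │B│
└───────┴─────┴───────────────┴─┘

Directions: right, down, down, left, down, right, down, left, down, down, down, down, down, down, down, down, right, up, up, up, right, right, up, right, down, down, down, left, up, left, down, down, down, right, up, right, down, right, right, up, right, down, right, right, right, right, right, right, right, up, up, left, up, left, up, left, up, up, up, up, right, right, right, down, right, down, left, down, left, down, right, right, down, down, down, down
Number of turns: 43

Solution:

┌─────┬─────┬───┬───────────────┐
│A ↓  │     │   │               │
│ ╷ ┌─┘ ┌───┘ ╶─┘ ╷ ┌───────┬─╴ │
│ │↓│   │         │ │       │   │
├─┘ │ ╶─┴───┐ ┌───┤ │ ┌───┐ │ ╶─┤
│↓ ↲│       │ │   │ │ │   │ │   │
│ ╶─┼─────╴ │ ╵ ┌─┘ │ └─┐ │ └─┐ │
│↳ ↓│       │   │   │   │ │   │ │
├─╴ │ ╶───┬─┴─╴ │ ┌─┴─╴ ╵ └─┐ └─┤
│↓ ↲│     │     │ │         │   │
│ ╷ ├───┐ │ ╶─┬─┘ │ ┌─┬─────┴─┐ │
│↓│ │   │ │   │   │ │ │↱ → → ↓│ │
│ │ └─╴ │ └─┬─┘ ╷ │ │ │ ┌───┐ ╵ │
│↓│     │   │   │ │ │ │↑│   │↳ ↓│
│ ├─────┴─╴ │ ┌─┴─┘ │ │ │ ╶─┼─╴ │
│↓│         │ │     │ │↑│   │↓ ↲│
│ ╵ ┌─────┬─┘ │ ┌───┘ │ │ ╷ ╵ ┌─┤
│↓  │  ↱ ↓│   │ │     │↑│ │↓ ↲│ │
│ ┌─┴─╴ ╷ │ ╷ │ └─┐ ╷ │ └─┤ ╶─┘ │
│↓│↱ → ↑│↓│ │ │   │ │ │↑ ↰│↳ → ↓│
│ │ ┌───┤ ├─┘ └─┐ ╵ │ └─┐ └─┬─╴ │
│↓│↑│↓ ↰│↓│     │   │   │↑ ↰│  ↓│
│ │ │ ╷ ╵ │ ╶───┴─┬─┴─╴ ├─┐ └─┐ │
│↓│↑│↓│↑ ↲│       │     │ │↑ ↰│↓│
│ ╵ │ ├───┤ ┌───┐ ╵ ╶───┘ └─┐ │ │
│↳ ↑│↓│↱ ↓│ │↱ ↓│           │↑│↓│
├───┘ ╵ ╷ └─┘ ╷ └───────────┘ │ │
│    ↳ ↑│↳ → ↑│↳ → → → → → → ↑│B│
└───────┴─────┴───────────────┴─┘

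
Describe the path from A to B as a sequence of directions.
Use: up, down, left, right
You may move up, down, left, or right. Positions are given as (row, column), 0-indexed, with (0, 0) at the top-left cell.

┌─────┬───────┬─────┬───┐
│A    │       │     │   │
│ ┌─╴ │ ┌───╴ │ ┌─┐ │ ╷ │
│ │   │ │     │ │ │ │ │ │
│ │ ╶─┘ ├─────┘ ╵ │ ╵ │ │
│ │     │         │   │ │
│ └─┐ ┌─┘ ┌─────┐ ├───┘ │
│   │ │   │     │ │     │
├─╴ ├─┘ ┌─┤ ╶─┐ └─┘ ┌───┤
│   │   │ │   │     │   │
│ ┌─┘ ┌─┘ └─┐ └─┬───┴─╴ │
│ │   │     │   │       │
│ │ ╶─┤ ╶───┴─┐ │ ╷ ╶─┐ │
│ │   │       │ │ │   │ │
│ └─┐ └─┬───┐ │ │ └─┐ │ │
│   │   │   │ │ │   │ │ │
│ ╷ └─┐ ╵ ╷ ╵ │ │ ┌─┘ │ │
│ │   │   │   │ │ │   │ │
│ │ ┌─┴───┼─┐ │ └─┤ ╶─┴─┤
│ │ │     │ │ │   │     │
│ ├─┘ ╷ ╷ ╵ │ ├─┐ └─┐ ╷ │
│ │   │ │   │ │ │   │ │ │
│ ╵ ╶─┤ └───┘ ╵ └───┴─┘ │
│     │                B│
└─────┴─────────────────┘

Finding the path and converting it to directions:
Path through cells: (0,0) → (1,0) → (2,0) → (3,0) → (3,1) → (4,1) → (4,0) → (5,0) → (6,0) → (7,0) → (8,0) → (9,0) → (10,0) → (11,0) → (11,1) → (10,1) → (10,2) → (9,2) → (9,3) → (10,3) → (11,3) → (11,4) → (11,5) → (11,6) → (11,7) → (11,8) → (11,9) → (11,10) → (11,11)
Directions: down, down, down, right, down, left, down, down, down, down, down, down, down, right, up, right, up, right, down, down, right, right, right, right, right, right, right, right

Solution:

┌─────┬───────┬─────┬───┐
│A    │       │     │   │
│ ┌─╴ │ ┌───╴ │ ┌─┐ │ ╷ │
│↓│   │ │     │ │ │ │ │ │
│ │ ╶─┘ ├─────┘ ╵ │ ╵ │ │
│↓│     │         │   │ │
│ └─┐ ┌─┘ ┌─────┐ ├───┘ │
│↳ ↓│ │   │     │ │     │
├─╴ ├─┘ ┌─┤ ╶─┐ └─┘ ┌───┤
│↓ ↲│   │ │   │     │   │
│ ┌─┘ ┌─┘ └─┐ └─┬───┴─╴ │
│↓│   │     │   │       │
│ │ ╶─┤ ╶───┴─┐ │ ╷ ╶─┐ │
│↓│   │       │ │ │   │ │
│ └─┐ └─┬───┐ │ │ └─┐ │ │
│↓  │   │   │ │ │   │ │ │
│ ╷ └─┐ ╵ ╷ ╵ │ │ ┌─┘ │ │
│↓│   │   │   │ │ │   │ │
│ │ ┌─┴───┼─┐ │ └─┤ ╶─┴─┤
│↓│ │↱ ↓  │ │ │   │     │
│ ├─┘ ╷ ╷ ╵ │ ├─┐ └─┐ ╷ │
│↓│↱ ↑│↓│   │ │ │   │ │ │
│ ╵ ╶─┤ └───┘ ╵ └───┴─┘ │
│↳ ↑  │↳ → → → → → → → B│
└─────┴─────────────────┘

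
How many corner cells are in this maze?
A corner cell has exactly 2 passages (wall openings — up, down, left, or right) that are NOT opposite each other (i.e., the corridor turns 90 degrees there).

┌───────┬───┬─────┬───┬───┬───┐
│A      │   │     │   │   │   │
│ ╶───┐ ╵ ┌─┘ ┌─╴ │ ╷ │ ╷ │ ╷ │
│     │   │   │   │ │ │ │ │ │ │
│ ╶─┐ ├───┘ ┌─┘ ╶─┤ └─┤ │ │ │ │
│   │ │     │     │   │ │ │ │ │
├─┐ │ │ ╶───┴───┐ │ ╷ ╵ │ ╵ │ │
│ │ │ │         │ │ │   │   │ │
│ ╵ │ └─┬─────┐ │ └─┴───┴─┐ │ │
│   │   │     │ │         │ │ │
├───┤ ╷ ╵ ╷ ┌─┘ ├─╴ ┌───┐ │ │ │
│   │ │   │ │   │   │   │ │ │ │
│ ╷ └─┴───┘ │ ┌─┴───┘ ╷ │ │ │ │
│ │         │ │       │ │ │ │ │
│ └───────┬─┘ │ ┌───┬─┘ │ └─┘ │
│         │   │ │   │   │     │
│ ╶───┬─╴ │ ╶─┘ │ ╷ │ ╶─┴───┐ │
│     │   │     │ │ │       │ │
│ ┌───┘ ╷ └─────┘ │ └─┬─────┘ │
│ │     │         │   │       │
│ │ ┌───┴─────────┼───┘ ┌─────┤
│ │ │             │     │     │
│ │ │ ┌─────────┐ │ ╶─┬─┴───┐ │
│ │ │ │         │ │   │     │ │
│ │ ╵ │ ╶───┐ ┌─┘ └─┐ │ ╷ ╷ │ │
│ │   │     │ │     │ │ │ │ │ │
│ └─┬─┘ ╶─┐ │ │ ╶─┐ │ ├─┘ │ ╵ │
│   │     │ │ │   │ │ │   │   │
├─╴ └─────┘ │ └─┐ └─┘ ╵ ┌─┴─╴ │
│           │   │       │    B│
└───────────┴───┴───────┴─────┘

Counting corner cells (2 non-opposite passages):
Total corners: 94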